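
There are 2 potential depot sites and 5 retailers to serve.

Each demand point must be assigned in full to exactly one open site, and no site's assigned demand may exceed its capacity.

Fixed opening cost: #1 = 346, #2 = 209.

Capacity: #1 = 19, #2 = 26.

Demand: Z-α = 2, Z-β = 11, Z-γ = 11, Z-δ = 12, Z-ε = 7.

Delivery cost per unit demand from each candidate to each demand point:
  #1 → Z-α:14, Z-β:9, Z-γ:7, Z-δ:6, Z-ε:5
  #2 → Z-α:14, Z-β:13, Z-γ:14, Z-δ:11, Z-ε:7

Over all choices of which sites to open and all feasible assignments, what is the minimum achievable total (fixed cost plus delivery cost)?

970

Open {#1, #2}; cheapest assignment that respects the capacities:
  #1 (cap 19, load 18): Z-γ, Z-ε — cost 11×7 + 7×5 = 112
  #2 (cap 26, load 25): Z-α, Z-β, Z-δ — cost 2×14 + 11×13 + 12×11 = 303
  Shipping 415, fixed 555 → total 970.
  Any other capacity-feasible assignment to {#1, #2} ships for at least 415.
Total demand is 43 and no other set of sites has combined capacity ≥ 43, so {#1, #2} is the only feasible choice of open sites. Minimum: 970.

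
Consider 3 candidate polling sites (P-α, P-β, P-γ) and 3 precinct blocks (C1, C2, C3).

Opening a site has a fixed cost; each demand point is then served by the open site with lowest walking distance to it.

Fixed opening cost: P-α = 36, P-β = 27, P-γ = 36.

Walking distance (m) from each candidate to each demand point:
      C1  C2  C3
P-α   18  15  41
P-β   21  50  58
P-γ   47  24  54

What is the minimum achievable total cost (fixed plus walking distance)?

Open {P-α}: assign each demand point to its cheapest open site.
  C1→P-α 18, C2→P-α 15, C3→P-α 41
  walking distance 74, fixed 36 → total 110.
Compare {P-α, P-β}: walking distance 74 + fixed 63 = 137.
Compare {P-α, P-γ}: walking distance 74 + fixed 72 = 146.
Compare {P-β}: walking distance 129 + fixed 27 = 156.
All other subsets cost ≥ 137. Minimum total cost: 110.

110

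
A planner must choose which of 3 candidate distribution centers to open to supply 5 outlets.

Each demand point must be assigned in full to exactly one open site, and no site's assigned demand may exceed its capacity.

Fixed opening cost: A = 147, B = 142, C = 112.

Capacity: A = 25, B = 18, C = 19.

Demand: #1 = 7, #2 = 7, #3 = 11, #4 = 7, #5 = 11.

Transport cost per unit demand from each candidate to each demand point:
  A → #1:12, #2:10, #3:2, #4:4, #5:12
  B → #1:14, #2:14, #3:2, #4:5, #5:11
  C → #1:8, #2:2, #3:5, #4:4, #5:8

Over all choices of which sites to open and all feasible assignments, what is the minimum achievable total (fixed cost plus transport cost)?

495

Open {A, C}; cheapest assignment that respects the capacities:
  A (cap 25, load 25): #1, #3, #4 — cost 7×12 + 11×2 + 7×4 = 134
  C (cap 19, load 18): #2, #5 — cost 7×2 + 11×8 = 102
  Shipping 236, fixed 259 → total 495.
  Any other capacity-feasible assignment to {A, C} ships for at least 236.
Compare {A, B}: its best feasible assignment gives total 621.
Compare {A, B, C}: its best feasible assignment gives total 637.
Every other set of open sites that can feasibly serve all demand totals ≥ 621 even under its best assignment. Minimum: 495.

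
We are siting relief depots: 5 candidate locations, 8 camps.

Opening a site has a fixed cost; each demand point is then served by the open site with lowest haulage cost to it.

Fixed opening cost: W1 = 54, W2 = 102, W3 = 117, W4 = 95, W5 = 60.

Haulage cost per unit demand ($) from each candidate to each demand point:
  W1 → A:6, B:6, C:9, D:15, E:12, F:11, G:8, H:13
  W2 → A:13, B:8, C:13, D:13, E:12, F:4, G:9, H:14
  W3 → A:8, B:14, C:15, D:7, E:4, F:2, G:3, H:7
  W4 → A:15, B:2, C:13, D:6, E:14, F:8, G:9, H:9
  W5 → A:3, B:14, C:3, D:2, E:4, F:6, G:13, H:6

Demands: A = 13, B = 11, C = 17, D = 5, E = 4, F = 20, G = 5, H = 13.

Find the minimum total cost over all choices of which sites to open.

Open {W1, W5}: assign each demand point to its cheapest open site.
  A→W5 13×3=39, B→W1 11×6=66, C→W5 17×3=51, D→W5 5×2=10, E→W5 4×4=16, F→W5 20×6=120, G→W1 5×8=40, H→W5 13×6=78
  haulage cost 420, fixed 114 → total 534.
Compare {W4, W5}: haulage cost 381 + fixed 155 = 536.
Compare {W3, W4, W5}: haulage cost 271 + fixed 272 = 543.
Compare {W1, W3, W5}: haulage cost 315 + fixed 231 = 546.
All other subsets cost ≥ 536. Minimum total cost: 534.

534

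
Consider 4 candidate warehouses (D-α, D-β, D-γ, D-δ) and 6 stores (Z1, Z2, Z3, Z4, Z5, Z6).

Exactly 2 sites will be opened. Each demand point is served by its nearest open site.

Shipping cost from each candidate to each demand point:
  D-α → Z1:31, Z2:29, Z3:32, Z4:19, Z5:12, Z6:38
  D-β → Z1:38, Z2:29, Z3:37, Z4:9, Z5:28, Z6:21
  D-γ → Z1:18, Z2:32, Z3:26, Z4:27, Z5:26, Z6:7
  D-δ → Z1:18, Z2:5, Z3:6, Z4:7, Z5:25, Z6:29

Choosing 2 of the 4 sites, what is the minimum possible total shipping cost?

Open {D-γ, D-δ}.
  Z1→D-γ 18, Z2→D-δ 5, Z3→D-δ 6, Z4→D-δ 7, Z5→D-δ 25, Z6→D-γ 7  ⇒ total 68.
Compare {D-α, D-δ}: total 77.
Compare {D-β, D-δ}: total 82.
No size-2 selection does better; minimum is 68.

68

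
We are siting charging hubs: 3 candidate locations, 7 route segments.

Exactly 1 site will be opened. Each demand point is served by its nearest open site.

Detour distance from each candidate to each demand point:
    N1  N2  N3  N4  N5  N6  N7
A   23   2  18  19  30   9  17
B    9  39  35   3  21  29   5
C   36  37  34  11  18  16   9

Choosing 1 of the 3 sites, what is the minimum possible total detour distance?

Open {A}.
  N1→A 23, N2→A 2, N3→A 18, N4→A 19, N5→A 30, N6→A 9, N7→A 17  ⇒ total 118.
Compare {B}: total 141.
Compare {C}: total 161.

118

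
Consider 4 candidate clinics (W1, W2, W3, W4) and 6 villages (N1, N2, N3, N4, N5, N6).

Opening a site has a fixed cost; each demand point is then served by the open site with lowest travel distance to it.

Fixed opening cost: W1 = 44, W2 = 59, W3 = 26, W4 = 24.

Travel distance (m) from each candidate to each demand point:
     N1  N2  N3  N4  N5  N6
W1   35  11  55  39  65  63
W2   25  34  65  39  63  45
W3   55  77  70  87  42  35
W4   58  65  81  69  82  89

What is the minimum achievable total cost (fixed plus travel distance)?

Open {W1, W3}: assign each demand point to its cheapest open site.
  N1→W1 35, N2→W1 11, N3→W1 55, N4→W1 39, N5→W3 42, N6→W3 35
  travel distance 217, fixed 70 → total 287.
Compare {W1, W3, W4}: travel distance 217 + fixed 94 = 311.
Compare {W1}: travel distance 268 + fixed 44 = 312.
Compare {W2, W3}: travel distance 240 + fixed 85 = 325.
All other subsets cost ≥ 311. Minimum total cost: 287.

287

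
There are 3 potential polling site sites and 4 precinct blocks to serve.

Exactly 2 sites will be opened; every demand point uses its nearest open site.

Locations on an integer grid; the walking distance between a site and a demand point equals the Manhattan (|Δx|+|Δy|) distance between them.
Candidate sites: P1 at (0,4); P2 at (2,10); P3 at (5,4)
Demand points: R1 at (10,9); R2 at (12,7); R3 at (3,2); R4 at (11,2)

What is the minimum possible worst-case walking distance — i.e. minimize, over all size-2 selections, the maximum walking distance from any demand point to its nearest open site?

Open {P1, P3}.
  Farthest demand point is R1 at walking distance 10 (to P3); all others are ≤ 10.
With {P2, P3} the worst case is 10.
With {P1, P2} the worst case is 13.
No size-2 selection achieves below 10.

10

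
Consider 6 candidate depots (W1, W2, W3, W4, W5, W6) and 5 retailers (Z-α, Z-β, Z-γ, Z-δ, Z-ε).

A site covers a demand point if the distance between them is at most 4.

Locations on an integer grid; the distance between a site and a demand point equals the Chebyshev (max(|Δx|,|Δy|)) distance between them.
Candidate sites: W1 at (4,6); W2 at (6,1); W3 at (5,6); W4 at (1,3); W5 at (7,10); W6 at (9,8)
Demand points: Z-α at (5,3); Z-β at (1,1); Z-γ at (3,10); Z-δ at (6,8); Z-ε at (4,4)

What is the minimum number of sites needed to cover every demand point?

Coverage sets (demand points within 4 of each site):
  W1: {Z-α, Z-γ, Z-δ, Z-ε}
  W2: {Z-α, Z-ε}
  W3: {Z-α, Z-γ, Z-δ, Z-ε}
  W4: {Z-α, Z-β, Z-ε}
  W5: {Z-γ, Z-δ}
  W6: {Z-δ}
No single site covers all 5 demand points.
But {W1, W4} covers everything, so the minimum is 2.

2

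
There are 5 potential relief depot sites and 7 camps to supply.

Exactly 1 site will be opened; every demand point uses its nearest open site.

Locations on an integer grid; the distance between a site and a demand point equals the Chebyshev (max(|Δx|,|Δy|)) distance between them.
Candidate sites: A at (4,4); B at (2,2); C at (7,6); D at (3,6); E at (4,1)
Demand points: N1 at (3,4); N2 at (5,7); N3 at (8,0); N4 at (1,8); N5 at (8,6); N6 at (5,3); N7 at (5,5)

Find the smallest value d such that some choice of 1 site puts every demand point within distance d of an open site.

Open {A}.
  Farthest demand point is N3 at distance 4 (to A); all others are ≤ 4.
With {B} the worst case is 6.
With {C} the worst case is 6.
No size-1 selection achieves below 4.

4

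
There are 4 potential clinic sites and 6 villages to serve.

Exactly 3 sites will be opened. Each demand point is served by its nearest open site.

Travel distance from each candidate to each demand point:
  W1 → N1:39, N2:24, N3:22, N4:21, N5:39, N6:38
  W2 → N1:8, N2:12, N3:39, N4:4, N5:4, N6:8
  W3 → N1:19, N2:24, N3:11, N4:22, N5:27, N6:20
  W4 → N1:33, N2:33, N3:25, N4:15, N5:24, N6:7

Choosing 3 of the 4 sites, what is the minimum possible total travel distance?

46

Open {W2, W3, W4}.
  N1→W2 8, N2→W2 12, N3→W3 11, N4→W2 4, N5→W2 4, N6→W4 7  ⇒ total 46.
Compare {W1, W2, W3}: total 47.
Compare {W1, W2, W4}: total 57.
No size-3 selection does better; minimum is 46.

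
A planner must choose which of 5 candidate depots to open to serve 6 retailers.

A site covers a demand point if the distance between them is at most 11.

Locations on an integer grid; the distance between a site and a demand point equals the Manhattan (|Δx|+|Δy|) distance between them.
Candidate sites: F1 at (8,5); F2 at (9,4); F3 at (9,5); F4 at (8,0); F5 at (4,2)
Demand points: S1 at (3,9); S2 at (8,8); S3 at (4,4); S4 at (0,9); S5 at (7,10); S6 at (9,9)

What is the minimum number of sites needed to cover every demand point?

2

Coverage sets (demand points within 11 of each site):
  F1: {S1, S2, S3, S5, S6}
  F2: {S1, S2, S3, S5, S6}
  F3: {S1, S2, S3, S5, S6}
  F4: {S2, S3, S5, S6}
  F5: {S1, S2, S3, S4, S5}
No single site covers all 6 demand points.
But {F1, F5} covers everything, so the minimum is 2.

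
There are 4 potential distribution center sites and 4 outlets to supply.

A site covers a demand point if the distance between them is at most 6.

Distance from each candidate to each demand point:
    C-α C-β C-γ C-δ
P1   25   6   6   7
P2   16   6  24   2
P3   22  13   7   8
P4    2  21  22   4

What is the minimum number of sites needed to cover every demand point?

Coverage sets (demand points within 6 of each site):
  P1: {C-β, C-γ}
  P2: {C-β, C-δ}
  P3: {}
  P4: {C-α, C-δ}
No single site covers all 4 demand points.
But {P1, P4} covers everything, so the minimum is 2.

2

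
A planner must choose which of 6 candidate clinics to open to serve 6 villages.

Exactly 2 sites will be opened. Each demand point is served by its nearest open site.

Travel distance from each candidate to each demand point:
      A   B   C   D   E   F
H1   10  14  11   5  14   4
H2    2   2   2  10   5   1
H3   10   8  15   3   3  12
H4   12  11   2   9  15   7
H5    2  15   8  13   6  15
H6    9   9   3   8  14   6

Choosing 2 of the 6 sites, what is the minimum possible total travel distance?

Open {H2, H3}.
  A→H2 2, B→H2 2, C→H2 2, D→H3 3, E→H3 3, F→H2 1  ⇒ total 13.
Compare {H1, H2}: total 17.
Compare {H2, H6}: total 20.
No size-2 selection does better; minimum is 13.

13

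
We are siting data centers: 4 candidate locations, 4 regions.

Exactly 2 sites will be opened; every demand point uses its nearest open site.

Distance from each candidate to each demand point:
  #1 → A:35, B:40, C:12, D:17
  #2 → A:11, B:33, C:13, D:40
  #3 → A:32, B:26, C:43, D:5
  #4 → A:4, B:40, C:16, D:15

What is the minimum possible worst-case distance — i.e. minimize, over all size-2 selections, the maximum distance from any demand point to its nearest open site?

26

Open {#2, #3}.
  Farthest demand point is B at distance 26 (to #3); all others are ≤ 26.
With {#3, #4} the worst case is 26.
With {#1, #3} the worst case is 32.
No size-2 selection achieves below 26.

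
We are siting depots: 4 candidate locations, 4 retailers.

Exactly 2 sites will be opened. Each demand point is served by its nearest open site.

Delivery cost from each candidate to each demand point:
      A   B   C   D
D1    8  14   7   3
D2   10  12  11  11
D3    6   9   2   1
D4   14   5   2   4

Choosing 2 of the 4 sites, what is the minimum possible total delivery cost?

Open {D3, D4}.
  A→D3 6, B→D4 5, C→D3 2, D→D3 1  ⇒ total 14.
Compare {D1, D3}: total 18.
Compare {D1, D4}: total 18.
No size-2 selection does better; minimum is 14.

14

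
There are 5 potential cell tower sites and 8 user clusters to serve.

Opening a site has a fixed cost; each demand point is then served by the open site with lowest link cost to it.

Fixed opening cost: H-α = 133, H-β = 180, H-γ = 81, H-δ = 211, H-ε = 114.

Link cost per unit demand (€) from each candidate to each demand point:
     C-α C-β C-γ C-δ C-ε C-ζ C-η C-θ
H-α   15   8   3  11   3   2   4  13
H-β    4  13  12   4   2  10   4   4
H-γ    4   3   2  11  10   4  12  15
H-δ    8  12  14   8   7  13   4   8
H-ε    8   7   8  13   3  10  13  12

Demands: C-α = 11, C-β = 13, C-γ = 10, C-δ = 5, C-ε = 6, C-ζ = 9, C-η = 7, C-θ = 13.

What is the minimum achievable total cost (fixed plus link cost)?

Open {H-β, H-γ}: assign each demand point to its cheapest open site.
  C-α→H-β 11×4=44, C-β→H-γ 13×3=39, C-γ→H-γ 10×2=20, C-δ→H-β 5×4=20, C-ε→H-β 6×2=12, C-ζ→H-γ 9×4=36, C-η→H-β 7×4=28, C-θ→H-β 13×4=52
  link cost 251, fixed 261 → total 512.
Compare {H-α, H-γ}: link cost 391 + fixed 214 = 605.
Compare {H-γ}: link cost 533 + fixed 81 = 614.
Compare {H-α, H-β}: link cost 308 + fixed 313 = 621.
All other subsets cost ≥ 605. Minimum total cost: 512.

512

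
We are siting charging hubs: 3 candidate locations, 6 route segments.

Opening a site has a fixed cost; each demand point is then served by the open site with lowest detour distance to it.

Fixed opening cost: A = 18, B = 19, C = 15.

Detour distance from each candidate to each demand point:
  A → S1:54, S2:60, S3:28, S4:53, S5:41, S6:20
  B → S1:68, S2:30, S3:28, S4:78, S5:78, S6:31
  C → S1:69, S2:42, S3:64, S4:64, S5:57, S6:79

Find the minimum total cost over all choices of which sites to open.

Open {A, B}: assign each demand point to its cheapest open site.
  S1→A 54, S2→B 30, S3→A 28, S4→A 53, S5→A 41, S6→A 20
  detour distance 226, fixed 37 → total 263.
Compare {A, C}: detour distance 238 + fixed 33 = 271.
Compare {A}: detour distance 256 + fixed 18 = 274.
Compare {A, B, C}: detour distance 226 + fixed 52 = 278.
All other subsets cost ≥ 271. Minimum total cost: 263.

263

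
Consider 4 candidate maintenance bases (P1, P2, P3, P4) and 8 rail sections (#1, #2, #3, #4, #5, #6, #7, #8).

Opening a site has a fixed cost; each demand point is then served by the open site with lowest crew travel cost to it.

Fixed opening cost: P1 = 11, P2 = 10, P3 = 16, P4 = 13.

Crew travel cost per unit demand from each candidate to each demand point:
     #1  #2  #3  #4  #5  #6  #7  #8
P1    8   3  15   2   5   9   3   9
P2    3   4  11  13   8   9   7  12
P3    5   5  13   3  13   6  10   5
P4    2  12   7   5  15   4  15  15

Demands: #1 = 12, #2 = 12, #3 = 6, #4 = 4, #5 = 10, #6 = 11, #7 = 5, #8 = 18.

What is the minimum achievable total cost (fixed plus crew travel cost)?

Open {P1, P3, P4}: assign each demand point to its cheapest open site.
  #1→P4 12×2=24, #2→P1 12×3=36, #3→P4 6×7=42, #4→P1 4×2=8, #5→P1 10×5=50, #6→P4 11×4=44, #7→P1 5×3=15, #8→P3 18×5=90
  crew travel cost 309, fixed 40 → total 349.
Compare {P1, P2, P3, P4}: crew travel cost 309 + fixed 50 = 359.
Compare {P1, P2, P3}: crew travel cost 367 + fixed 37 = 404.
Compare {P1, P4}: crew travel cost 381 + fixed 24 = 405.
All other subsets cost ≥ 359. Minimum total cost: 349.

349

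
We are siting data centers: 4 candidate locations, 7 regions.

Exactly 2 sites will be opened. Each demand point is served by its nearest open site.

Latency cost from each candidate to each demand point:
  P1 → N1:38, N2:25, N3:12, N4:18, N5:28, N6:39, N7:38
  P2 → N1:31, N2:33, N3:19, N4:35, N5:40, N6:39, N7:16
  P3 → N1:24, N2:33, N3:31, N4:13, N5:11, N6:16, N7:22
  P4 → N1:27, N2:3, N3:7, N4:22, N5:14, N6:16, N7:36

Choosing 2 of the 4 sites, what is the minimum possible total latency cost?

96

Open {P3, P4}.
  N1→P3 24, N2→P4 3, N3→P4 7, N4→P3 13, N5→P3 11, N6→P3 16, N7→P3 22  ⇒ total 96.
Compare {P2, P4}: total 105.
Compare {P1, P4}: total 121.
No size-2 selection does better; minimum is 96.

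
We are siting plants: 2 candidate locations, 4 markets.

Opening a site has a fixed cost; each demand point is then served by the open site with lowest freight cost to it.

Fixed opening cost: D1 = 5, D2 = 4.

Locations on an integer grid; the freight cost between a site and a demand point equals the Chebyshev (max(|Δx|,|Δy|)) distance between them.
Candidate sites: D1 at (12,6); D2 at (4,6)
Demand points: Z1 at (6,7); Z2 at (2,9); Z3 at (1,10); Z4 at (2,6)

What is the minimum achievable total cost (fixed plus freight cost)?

Open {D2}: assign each demand point to its cheapest open site.
  Z1→D2 2, Z2→D2 3, Z3→D2 4, Z4→D2 2
  freight cost 11, fixed 4 → total 15.
Compare {D1, D2}: freight cost 11 + fixed 9 = 20.
Compare {D1}: freight cost 37 + fixed 5 = 42.

15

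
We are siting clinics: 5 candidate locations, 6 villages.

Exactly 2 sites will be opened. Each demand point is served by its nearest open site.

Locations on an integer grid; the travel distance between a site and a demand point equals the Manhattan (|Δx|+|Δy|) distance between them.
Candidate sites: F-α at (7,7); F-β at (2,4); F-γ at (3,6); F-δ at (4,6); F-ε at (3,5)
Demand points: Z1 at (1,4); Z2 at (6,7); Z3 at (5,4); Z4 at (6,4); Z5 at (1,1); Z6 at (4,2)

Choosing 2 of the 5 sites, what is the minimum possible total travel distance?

17

Open {F-α, F-β}.
  Z1→F-β 1, Z2→F-α 1, Z3→F-β 3, Z4→F-α 4, Z5→F-β 4, Z6→F-β 4  ⇒ total 17.
Compare {F-β, F-δ}: total 19.
Compare {F-β, F-γ}: total 20.
No size-2 selection does better; minimum is 17.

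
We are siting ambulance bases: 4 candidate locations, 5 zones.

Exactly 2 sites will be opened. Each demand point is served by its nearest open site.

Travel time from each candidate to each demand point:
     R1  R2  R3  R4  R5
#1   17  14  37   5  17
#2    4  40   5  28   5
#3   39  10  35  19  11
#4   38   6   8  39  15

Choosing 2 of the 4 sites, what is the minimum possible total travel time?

33

Open {#1, #2}.
  R1→#2 4, R2→#1 14, R3→#2 5, R4→#1 5, R5→#2 5  ⇒ total 33.
Compare {#2, #3}: total 43.
Compare {#2, #4}: total 48.
No size-2 selection does better; minimum is 33.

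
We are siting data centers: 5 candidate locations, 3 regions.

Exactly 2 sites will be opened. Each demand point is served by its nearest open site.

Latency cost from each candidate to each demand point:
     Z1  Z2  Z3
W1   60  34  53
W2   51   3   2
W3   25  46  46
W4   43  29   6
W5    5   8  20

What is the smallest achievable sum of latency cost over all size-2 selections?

Open {W2, W5}.
  Z1→W5 5, Z2→W2 3, Z3→W2 2  ⇒ total 10.
Compare {W4, W5}: total 19.
Compare {W2, W3}: total 30.
No size-2 selection does better; minimum is 10.

10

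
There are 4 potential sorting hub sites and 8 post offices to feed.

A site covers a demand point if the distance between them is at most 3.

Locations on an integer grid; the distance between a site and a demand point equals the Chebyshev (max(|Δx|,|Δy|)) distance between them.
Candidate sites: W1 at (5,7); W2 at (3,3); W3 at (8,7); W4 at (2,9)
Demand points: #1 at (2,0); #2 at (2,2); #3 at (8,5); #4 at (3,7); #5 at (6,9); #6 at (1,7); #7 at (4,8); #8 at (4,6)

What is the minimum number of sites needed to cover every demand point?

3

Coverage sets (demand points within 3 of each site):
  W1: {#3, #4, #5, #7, #8}
  W2: {#1, #2, #8}
  W3: {#3, #5}
  W4: {#4, #6, #7, #8}
No 2 sites suffice: every size-2 union leaves at least one demand point uncovered.
But {W1, W2, W4} covers everything, so the minimum is 3.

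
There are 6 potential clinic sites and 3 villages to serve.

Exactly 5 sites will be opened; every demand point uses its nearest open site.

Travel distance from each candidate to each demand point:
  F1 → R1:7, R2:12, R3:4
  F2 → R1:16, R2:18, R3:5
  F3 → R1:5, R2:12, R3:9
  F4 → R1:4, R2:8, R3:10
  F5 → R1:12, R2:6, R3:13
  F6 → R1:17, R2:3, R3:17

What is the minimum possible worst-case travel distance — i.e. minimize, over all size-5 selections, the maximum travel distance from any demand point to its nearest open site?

Open {F1, F2, F3, F4, F6}.
  Farthest demand point is R1 at travel distance 4 (to F4); all others are ≤ 4.
With {F1, F2, F4, F5, F6} the worst case is 4.
With {F1, F3, F4, F5, F6} the worst case is 4.
No size-5 selection achieves below 4.

4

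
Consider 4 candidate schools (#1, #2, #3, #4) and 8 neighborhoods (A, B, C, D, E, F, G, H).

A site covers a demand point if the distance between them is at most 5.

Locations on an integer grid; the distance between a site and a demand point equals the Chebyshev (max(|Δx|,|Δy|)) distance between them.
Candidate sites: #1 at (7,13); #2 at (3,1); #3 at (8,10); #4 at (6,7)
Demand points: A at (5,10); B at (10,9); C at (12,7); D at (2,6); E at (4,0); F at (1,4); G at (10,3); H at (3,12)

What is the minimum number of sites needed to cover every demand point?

Coverage sets (demand points within 5 of each site):
  #1: {A, B, H}
  #2: {D, E, F}
  #3: {A, B, C, H}
  #4: {A, B, D, F, G, H}
No 2 sites suffice: every size-2 union leaves at least one demand point uncovered.
But {#2, #3, #4} covers everything, so the minimum is 3.

3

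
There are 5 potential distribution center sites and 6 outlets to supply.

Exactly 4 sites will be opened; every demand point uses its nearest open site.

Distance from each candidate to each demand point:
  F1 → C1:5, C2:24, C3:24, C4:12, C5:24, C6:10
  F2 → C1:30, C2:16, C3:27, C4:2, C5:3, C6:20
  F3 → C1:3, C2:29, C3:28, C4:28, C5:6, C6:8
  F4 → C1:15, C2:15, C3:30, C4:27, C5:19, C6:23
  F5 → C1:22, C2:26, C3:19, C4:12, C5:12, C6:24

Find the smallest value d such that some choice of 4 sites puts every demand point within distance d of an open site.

Open {F1, F2, F3, F5}.
  Farthest demand point is C3 at distance 19 (to F5); all others are ≤ 19.
With {F1, F2, F4, F5} the worst case is 19.
With {F1, F3, F4, F5} the worst case is 19.
No size-4 selection achieves below 19.

19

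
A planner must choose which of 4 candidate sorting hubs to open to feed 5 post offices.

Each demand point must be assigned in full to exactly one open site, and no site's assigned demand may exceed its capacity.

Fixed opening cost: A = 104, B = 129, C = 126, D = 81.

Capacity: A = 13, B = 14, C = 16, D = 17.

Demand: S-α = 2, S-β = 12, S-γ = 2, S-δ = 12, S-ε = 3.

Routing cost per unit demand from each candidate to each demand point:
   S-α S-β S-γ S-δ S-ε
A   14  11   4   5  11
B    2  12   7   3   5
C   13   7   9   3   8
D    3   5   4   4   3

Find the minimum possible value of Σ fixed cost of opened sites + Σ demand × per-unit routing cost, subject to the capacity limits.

327

Open {B, D}; cheapest assignment that respects the capacities:
  B (cap 14, load 14): S-α, S-δ — cost 2×2 + 12×3 = 40
  D (cap 17, load 17): S-β, S-γ, S-ε — cost 12×5 + 2×4 + 3×3 = 77
  Shipping 117, fixed 210 → total 327.
  Any other capacity-feasible assignment to {B, D} ships for at least 117.
Compare {C, D}: its best feasible assignment gives total 336.
Compare {A, C, D}: its best feasible assignment gives total 430.
Every other set of open sites that can feasibly serve all demand totals ≥ 336 even under its best assignment. Minimum: 327.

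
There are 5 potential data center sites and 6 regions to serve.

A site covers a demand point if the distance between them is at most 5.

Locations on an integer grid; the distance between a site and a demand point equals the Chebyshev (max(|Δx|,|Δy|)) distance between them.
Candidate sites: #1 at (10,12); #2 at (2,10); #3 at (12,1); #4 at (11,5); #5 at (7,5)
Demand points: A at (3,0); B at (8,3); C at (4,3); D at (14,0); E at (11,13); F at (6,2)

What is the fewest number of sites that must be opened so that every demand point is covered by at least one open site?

3

Coverage sets (demand points within 5 of each site):
  #1: {E}
  #2: {}
  #3: {B, D}
  #4: {B, D, F}
  #5: {A, B, C, F}
No 2 sites suffice: every size-2 union leaves at least one demand point uncovered.
But {#1, #3, #5} covers everything, so the minimum is 3.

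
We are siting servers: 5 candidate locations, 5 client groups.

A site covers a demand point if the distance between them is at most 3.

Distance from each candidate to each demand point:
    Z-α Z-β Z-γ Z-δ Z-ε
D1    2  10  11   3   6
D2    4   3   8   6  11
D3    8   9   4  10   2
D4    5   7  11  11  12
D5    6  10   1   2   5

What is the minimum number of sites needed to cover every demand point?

Coverage sets (demand points within 3 of each site):
  D1: {Z-α, Z-δ}
  D2: {Z-β}
  D3: {Z-ε}
  D4: {}
  D5: {Z-γ, Z-δ}
No 3 sites suffice: every size-3 union leaves at least one demand point uncovered.
But {D1, D2, D3, D5} covers everything, so the minimum is 4.

4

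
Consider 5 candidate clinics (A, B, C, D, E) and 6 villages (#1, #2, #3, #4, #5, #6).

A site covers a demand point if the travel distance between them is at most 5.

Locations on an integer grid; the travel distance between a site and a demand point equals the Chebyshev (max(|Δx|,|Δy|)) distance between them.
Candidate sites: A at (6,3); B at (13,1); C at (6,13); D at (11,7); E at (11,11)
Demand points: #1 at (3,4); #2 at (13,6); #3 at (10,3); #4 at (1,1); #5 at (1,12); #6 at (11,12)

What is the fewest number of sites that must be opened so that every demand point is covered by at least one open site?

3

Coverage sets (demand points within 5 of each site):
  A: {#1, #3, #4}
  B: {#2, #3}
  C: {#5, #6}
  D: {#2, #3, #6}
  E: {#2, #6}
No 2 sites suffice: every size-2 union leaves at least one demand point uncovered.
But {A, B, C} covers everything, so the minimum is 3.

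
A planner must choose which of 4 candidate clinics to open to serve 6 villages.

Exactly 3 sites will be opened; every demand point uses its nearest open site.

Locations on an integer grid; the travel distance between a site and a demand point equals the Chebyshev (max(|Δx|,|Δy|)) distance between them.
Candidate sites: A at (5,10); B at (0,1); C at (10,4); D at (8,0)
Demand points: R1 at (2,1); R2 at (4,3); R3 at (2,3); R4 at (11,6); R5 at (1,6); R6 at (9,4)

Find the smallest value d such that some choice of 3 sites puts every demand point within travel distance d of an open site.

4

Open {A, B, C}.
  Farthest demand point is R2 at travel distance 4 (to B); all others are ≤ 4.
With {B, C, D} the worst case is 5.
With {A, B, D} the worst case is 6.
No size-3 selection achieves below 4.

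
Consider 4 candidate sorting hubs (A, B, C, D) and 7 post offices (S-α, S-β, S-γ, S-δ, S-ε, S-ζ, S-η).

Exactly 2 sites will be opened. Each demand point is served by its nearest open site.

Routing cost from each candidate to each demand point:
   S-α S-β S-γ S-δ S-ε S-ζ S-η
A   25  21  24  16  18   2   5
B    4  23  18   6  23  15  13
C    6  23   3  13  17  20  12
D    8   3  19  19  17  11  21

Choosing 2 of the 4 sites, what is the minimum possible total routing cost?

Open {C, D}.
  S-α→C 6, S-β→D 3, S-γ→C 3, S-δ→C 13, S-ε→C 17, S-ζ→D 11, S-η→C 12  ⇒ total 65.
Compare {A, C}: total 67.
Compare {A, D}: total 70.
No size-2 selection does better; minimum is 65.

65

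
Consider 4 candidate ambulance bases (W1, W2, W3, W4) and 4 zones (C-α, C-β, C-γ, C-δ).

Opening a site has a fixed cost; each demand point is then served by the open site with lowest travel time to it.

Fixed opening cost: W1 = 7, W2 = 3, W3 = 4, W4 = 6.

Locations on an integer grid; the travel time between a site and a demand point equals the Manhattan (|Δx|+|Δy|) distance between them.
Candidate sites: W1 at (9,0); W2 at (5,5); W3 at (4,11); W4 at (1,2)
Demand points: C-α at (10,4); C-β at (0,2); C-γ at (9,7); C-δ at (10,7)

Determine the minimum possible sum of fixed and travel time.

Open {W2, W4}: assign each demand point to its cheapest open site.
  C-α→W2 6, C-β→W4 1, C-γ→W2 6, C-δ→W2 7
  travel time 20, fixed 9 → total 29.
Compare {W2}: travel time 27 + fixed 3 = 30.
Compare {W2, W3, W4}: travel time 20 + fixed 13 = 33.
Compare {W1, W4}: travel time 21 + fixed 13 = 34.
All other subsets cost ≥ 30. Minimum total cost: 29.

29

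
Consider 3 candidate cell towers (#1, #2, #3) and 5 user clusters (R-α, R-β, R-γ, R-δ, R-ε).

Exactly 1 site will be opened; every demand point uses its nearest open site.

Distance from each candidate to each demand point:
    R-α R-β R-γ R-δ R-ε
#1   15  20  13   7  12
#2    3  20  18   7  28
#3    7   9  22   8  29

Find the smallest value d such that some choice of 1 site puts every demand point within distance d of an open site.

Open {#1}.
  Farthest demand point is R-β at distance 20 (to #1); all others are ≤ 20.
With {#2} the worst case is 28.
With {#3} the worst case is 29.
No size-1 selection achieves below 20.

20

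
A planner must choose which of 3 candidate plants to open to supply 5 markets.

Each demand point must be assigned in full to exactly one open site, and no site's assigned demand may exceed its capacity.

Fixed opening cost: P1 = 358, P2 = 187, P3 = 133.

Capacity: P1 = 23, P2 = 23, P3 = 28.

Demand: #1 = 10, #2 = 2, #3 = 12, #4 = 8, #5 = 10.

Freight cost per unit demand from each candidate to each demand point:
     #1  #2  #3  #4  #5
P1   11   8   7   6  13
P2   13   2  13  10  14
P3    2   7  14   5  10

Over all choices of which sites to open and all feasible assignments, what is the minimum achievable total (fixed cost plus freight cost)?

640

Open {P2, P3}; cheapest assignment that respects the capacities:
  P2 (cap 23, load 14): #2, #3 — cost 2×2 + 12×13 = 160
  P3 (cap 28, load 28): #1, #4, #5 — cost 10×2 + 8×5 + 10×10 = 160
  Shipping 320, fixed 320 → total 640.
  Any other capacity-feasible assignment to {P2, P3} ships for at least 320.
Compare {P1, P3}: its best feasible assignment gives total 751.
Compare {P1, P2, P3}: its best feasible assignment gives total 926.
Every other set of open sites that can feasibly serve all demand totals ≥ 751 even under its best assignment. Minimum: 640.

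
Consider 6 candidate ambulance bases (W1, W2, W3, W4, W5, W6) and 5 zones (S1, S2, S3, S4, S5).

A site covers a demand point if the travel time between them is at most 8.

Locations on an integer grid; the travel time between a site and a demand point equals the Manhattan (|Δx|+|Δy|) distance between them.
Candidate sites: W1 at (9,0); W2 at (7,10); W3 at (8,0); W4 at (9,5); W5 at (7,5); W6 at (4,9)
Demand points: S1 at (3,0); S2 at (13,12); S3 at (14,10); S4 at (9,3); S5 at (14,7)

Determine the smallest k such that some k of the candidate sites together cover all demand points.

3

Coverage sets (demand points within 8 of each site):
  W1: {S1, S4}
  W2: {S2, S3}
  W3: {S1, S4}
  W4: {S4, S5}
  W5: {S4}
  W6: {}
No 2 sites suffice: every size-2 union leaves at least one demand point uncovered.
But {W1, W2, W4} covers everything, so the minimum is 3.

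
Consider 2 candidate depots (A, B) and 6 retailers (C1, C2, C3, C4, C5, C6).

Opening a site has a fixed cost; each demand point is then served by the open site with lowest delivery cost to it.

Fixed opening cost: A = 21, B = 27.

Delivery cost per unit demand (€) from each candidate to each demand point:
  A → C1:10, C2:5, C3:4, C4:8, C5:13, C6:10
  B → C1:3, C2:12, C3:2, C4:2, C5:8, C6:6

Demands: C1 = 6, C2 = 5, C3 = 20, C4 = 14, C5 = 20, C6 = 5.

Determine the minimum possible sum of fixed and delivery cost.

349

Open {A, B}: assign each demand point to its cheapest open site.
  C1→B 6×3=18, C2→A 5×5=25, C3→B 20×2=40, C4→B 14×2=28, C5→B 20×8=160, C6→B 5×6=30
  delivery cost 301, fixed 48 → total 349.
Compare {B}: delivery cost 336 + fixed 27 = 363.
Compare {A}: delivery cost 587 + fixed 21 = 608.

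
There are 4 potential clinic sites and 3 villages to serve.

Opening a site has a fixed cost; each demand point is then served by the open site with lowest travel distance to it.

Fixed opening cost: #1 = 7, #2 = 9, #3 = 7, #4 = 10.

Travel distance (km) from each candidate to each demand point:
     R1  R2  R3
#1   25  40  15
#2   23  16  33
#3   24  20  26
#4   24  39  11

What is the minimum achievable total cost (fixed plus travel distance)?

Open {#2, #4}: assign each demand point to its cheapest open site.
  R1→#2 23, R2→#2 16, R3→#4 11
  travel distance 50, fixed 19 → total 69.
Compare {#1, #2}: travel distance 54 + fixed 16 = 70.
Compare {#3, #4}: travel distance 55 + fixed 17 = 72.
Compare {#1, #3}: travel distance 59 + fixed 14 = 73.
All other subsets cost ≥ 70. Minimum total cost: 69.

69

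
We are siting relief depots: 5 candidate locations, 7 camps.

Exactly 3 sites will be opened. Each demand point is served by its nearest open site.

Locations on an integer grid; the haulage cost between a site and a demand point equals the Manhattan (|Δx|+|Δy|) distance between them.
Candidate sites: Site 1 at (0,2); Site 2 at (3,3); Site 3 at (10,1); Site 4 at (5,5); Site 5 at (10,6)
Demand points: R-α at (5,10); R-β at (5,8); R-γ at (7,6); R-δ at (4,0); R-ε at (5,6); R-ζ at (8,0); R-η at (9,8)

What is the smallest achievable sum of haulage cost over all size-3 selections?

Open {Site 3, Site 4, Site 5}.
  R-α→Site 4 5, R-β→Site 4 3, R-γ→Site 4 3, R-δ→Site 4 6, R-ε→Site 4 1, R-ζ→Site 3 3, R-η→Site 5 3  ⇒ total 24.
Compare {Site 2, Site 3, Site 4}: total 26.
Compare {Site 2, Site 4, Site 5}: total 27.
No size-3 selection does better; minimum is 24.

24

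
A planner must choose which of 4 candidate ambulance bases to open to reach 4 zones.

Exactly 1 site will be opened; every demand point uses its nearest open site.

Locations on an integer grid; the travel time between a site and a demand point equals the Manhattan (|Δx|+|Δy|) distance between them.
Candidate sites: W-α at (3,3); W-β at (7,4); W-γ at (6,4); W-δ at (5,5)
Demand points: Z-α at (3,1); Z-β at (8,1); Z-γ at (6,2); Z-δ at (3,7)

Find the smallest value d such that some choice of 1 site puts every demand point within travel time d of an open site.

Open {W-γ}.
  Farthest demand point is Z-α at travel time 6 (to W-γ); all others are ≤ 6.
With {W-α} the worst case is 7.
With {W-β} the worst case is 7.
No size-1 selection achieves below 6.

6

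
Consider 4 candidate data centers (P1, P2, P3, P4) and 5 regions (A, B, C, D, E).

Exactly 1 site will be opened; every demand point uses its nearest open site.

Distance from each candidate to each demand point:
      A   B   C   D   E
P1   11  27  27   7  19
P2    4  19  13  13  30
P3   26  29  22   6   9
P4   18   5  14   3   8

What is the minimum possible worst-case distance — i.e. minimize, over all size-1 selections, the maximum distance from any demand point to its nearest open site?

Open {P4}.
  Farthest demand point is A at distance 18 (to P4); all others are ≤ 18.
With {P1} the worst case is 27.
With {P3} the worst case is 29.
No size-1 selection achieves below 18.

18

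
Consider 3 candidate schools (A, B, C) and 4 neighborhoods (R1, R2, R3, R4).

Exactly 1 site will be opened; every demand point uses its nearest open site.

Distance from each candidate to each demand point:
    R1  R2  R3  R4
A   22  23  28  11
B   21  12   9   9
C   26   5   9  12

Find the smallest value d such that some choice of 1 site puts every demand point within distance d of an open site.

Open {B}.
  Farthest demand point is R1 at distance 21 (to B); all others are ≤ 21.
With {C} the worst case is 26.
With {A} the worst case is 28.
No size-1 selection achieves below 21.

21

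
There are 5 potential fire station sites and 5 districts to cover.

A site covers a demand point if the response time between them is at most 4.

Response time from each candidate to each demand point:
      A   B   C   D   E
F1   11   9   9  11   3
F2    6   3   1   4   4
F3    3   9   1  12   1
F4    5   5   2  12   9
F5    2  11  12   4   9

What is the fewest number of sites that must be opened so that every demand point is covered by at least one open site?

Coverage sets (demand points within 4 of each site):
  F1: {E}
  F2: {B, C, D, E}
  F3: {A, C, E}
  F4: {C}
  F5: {A, D}
No single site covers all 5 demand points.
But {F2, F3} covers everything, so the minimum is 2.

2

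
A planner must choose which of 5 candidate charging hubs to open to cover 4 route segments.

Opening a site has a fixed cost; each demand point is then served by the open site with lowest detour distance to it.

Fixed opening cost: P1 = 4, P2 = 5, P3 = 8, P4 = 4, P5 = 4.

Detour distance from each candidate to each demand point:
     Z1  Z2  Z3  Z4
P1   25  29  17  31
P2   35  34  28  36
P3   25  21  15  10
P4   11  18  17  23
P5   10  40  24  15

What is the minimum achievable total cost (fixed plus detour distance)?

66

Open {P3, P4}: assign each demand point to its cheapest open site.
  Z1→P4 11, Z2→P4 18, Z3→P3 15, Z4→P3 10
  detour distance 54, fixed 12 → total 66.
Compare {P3, P5}: detour distance 56 + fixed 12 = 68.
Compare {P4, P5}: detour distance 60 + fixed 8 = 68.
Compare {P3, P4, P5}: detour distance 53 + fixed 16 = 69.
All other subsets cost ≥ 68. Minimum total cost: 66.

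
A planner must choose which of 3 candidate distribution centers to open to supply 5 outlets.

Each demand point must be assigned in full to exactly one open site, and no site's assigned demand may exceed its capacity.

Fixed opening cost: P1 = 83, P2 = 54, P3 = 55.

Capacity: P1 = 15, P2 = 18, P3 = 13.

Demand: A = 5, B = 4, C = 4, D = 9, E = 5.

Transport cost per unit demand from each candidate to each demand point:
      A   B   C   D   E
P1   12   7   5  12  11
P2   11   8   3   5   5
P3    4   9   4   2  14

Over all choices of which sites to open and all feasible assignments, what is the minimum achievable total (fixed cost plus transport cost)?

Open {P2, P3}; cheapest assignment that respects the capacities:
  P2 (cap 18, load 18): B, D, E — cost 4×8 + 9×5 + 5×5 = 102
  P3 (cap 13, load 9): A, C — cost 5×4 + 4×4 = 36
  Shipping 138, fixed 109 → total 247.
  Any other capacity-feasible assignment to {P2, P3} ships for at least 138.
Compare {P1, P2}: its best feasible assignment gives total 307.
Compare {P1, P3}: its best feasible assignment gives total 315.
Every other set of open sites that can feasibly serve all demand totals ≥ 307 even under its best assignment. Minimum: 247.

247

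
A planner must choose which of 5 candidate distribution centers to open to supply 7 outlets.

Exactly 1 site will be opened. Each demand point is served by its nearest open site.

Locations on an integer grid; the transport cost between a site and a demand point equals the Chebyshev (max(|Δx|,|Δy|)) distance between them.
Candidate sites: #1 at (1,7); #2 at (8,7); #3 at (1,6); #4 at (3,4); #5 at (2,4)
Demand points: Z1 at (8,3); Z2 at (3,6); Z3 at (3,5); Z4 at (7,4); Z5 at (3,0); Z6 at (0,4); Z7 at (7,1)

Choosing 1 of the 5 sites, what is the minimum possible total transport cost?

Open {#4}.
  Z1→#4 5, Z2→#4 2, Z3→#4 1, Z4→#4 4, Z5→#4 4, Z6→#4 3, Z7→#4 4  ⇒ total 23.
Compare {#5}: total 25.
Compare {#3}: total 31.
No size-1 selection does better; minimum is 23.

23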